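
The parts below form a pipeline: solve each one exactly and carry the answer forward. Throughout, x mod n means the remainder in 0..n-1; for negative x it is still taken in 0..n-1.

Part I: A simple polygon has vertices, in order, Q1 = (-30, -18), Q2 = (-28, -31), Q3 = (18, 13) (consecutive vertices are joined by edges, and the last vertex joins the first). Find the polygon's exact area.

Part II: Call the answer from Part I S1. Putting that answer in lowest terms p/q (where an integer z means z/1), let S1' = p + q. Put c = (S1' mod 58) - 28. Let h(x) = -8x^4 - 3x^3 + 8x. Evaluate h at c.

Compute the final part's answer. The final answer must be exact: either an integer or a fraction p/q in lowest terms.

Part I: cross terms: (-30*-31 - -28*-18)=426, (-28*13 - 18*-31)=194, (18*-18 - -30*13)=66; twice the area = |686| = 686; area = 343; answer 343
Part II: S1 = 343; threaded value p + q = 344; c = 26; -8*(26)^4 - 3*(26)^3 + 8*(26)^1 = (-3655808) + (-52728) + (208) = -3708328; answer -3708328

-3708328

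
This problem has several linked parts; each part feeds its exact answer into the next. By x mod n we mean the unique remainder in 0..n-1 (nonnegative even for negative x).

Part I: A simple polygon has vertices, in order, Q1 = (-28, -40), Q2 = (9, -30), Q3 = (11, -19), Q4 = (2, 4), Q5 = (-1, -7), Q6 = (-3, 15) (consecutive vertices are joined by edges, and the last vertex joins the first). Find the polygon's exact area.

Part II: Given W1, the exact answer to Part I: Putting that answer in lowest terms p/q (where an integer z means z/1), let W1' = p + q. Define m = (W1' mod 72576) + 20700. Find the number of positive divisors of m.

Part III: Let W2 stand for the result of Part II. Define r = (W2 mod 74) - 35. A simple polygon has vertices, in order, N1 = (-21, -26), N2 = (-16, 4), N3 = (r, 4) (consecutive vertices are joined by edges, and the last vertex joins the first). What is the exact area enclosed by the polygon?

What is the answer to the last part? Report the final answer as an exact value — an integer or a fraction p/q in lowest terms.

Part I: cross terms: (-28*-30 - 9*-40)=1200, (9*-19 - 11*-30)=159, (11*4 - 2*-19)=82, (2*-7 - -1*4)=-10, (-1*15 - -3*-7)=-36, (-3*-40 - -28*15)=540; twice the area = |1935| = 1935; area = 1935/2; answer 1935/2
Part II: W1 = 1935/2; threaded value p + q = 1937; m = 22637; 22637 is prime, so its only divisors are 1 and 22637; count = 2; answer 2
Part III: W2 = 2; r = -33; cross terms: (-21*4 - -16*-26)=-500, (-16*4 - -33*4)=68, (-33*-26 - -21*4)=942; twice the area = |510| = 510; area = 255; answer 255

255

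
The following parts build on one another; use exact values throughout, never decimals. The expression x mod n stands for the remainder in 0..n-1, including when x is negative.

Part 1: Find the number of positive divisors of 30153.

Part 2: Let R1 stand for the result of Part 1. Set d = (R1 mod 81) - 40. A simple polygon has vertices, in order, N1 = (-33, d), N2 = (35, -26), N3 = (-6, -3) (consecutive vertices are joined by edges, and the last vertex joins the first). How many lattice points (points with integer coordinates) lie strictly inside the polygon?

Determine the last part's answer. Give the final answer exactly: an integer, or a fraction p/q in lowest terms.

822

Part 1: 30153 = 3 * 19 * 23^2; number of divisors = (1+1) * (1+1) * (2+1) = 12; answer 12
Part 2: R1 = 12; d = -28; cross terms: (-33*-26 - 35*-28)=1838, (35*-3 - -6*-26)=-261, (-6*-28 - -33*-3)=69; twice the area = |1646| = 1646; area = 823; boundary points = 2 + 1 + 1 = 4; strictly interior points = area - boundary/2 + 1 = 822; answer 822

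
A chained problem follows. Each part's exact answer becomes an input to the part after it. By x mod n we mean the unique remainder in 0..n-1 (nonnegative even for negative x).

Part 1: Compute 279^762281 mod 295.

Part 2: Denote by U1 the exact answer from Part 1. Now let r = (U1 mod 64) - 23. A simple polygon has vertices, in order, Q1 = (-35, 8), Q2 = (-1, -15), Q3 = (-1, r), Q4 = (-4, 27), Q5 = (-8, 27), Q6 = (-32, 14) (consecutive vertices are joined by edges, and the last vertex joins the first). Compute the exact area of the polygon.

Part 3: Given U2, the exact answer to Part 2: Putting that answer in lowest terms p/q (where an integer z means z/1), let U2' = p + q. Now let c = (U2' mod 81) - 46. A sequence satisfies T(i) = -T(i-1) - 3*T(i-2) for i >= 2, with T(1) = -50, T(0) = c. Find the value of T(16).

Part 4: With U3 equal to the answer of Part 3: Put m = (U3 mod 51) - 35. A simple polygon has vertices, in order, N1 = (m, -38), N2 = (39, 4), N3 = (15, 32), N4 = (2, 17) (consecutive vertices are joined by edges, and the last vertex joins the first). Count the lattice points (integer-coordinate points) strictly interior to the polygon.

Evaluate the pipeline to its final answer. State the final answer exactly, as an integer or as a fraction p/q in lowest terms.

1536

Part 1: squarings mod 295: 279^1=279, 279^2=256, 279^4=46, 279^8=51, 279^16=241, 279^32=261, 279^64=271, 279^128=281, 279^256=196, 279^512=66, 279^1024=226, 279^2048=41, 279^4096=206, 279^8192=251, 279^16384=166, 279^32768=121, 279^65536=186, 279^131072=81, 279^262144=71, 279^524288=26; 279^762281 = 279^1 * 279^8 * 279^32 * 279^128 * 279^256 * 279^8192 * 279^32768 * 279^65536 * 279^131072 * 279^524288 = 54 (mod 295); answer 54
Part 2: U1 = 54; r = 31; cross terms: (-35*-15 - -1*8)=533, (-1*31 - -1*-15)=-46, (-1*27 - -4*31)=97, (-4*27 - -8*27)=108, (-8*14 - -32*27)=752, (-32*8 - -35*14)=234; twice the area = |1678| = 1678; area = 839; answer 839
Part 3: U2 = 839; threaded value p + q = 840; c = -16; T(2) = -1*(-50) - 3*(-16) = 98; iterating: T(2)=98, T(3)=52, T(4)=-346, T(5)=190, T(6)=848, T(7)=-1418, T(8)=-1126, T(9)=5380, T(10)=-2002, T(11)=-14138, T(12)=20144, T(13)=22270, T(14)=-82702, T(15)=15892, T(16)=232214; answer 232214
Part 4: U3 = 232214; m = -24; cross terms: (-24*4 - 39*-38)=1386, (39*32 - 15*4)=1188, (15*17 - 2*32)=191, (2*-38 - -24*17)=332; twice the area = |3097| = 3097; area = 3097/2; boundary points = 21 + 4 + 1 + 1 = 27; strictly interior points = area - boundary/2 + 1 = 1536; answer 1536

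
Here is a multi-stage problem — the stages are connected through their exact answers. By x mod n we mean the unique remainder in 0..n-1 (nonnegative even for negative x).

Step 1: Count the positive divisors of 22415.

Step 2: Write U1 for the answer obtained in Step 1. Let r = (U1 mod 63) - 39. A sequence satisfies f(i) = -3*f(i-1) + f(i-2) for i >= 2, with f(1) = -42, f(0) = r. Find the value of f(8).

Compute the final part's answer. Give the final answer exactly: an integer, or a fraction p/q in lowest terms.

Step 1: 22415 = 5 * 4483; number of divisors = (1+1) * (1+1) = 4; answer 4
Step 2: U1 = 4; r = -35; f(2) = -3*(-42) + 1*(-35) = 91; iterating: f(2)=91, f(3)=-315, f(4)=1036, f(5)=-3423, f(6)=11305, f(7)=-37338, f(8)=123319; answer 123319

123319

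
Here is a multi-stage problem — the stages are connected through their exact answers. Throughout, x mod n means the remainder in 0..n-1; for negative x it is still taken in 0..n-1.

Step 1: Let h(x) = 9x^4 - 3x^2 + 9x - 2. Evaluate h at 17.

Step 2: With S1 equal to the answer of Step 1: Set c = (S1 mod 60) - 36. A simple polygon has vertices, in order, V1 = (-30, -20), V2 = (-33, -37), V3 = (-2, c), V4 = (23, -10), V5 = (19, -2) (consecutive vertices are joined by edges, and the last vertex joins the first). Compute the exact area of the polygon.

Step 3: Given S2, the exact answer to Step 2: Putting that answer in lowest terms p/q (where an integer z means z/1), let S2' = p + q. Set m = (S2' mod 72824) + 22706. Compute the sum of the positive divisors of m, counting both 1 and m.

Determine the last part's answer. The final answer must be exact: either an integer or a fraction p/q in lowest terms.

26752

Step 1: 9*(17)^4 - 3*(17)^2 + 9*(17)^1 - 2 = (751689) + (-867) + (153) + (-2) = 750973; answer 750973
Step 2: S1 = 750973; c = -23; cross terms: (-30*-37 - -33*-20)=450, (-33*-23 - -2*-37)=685, (-2*-10 - 23*-23)=549, (23*-2 - 19*-10)=144, (19*-20 - -30*-2)=-440; twice the area = |1388| = 1388; area = 694; answer 694
Step 3: S2 = 694; threaded value p + q = 695; m = 23401; 23401 = 7 * 3343; sigma = (1 + 7) * (1 + 3343) = 8 * 3344 = 26752; answer 26752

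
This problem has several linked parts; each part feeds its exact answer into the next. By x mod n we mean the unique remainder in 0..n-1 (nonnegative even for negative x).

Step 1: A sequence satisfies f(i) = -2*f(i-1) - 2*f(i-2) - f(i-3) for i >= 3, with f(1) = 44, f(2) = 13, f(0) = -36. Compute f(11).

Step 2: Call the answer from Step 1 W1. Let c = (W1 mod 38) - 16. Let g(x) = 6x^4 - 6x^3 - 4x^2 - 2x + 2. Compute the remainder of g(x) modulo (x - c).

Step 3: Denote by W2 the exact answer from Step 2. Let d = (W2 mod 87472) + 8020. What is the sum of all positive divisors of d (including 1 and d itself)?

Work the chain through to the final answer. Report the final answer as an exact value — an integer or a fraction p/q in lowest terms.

56544

Step 1: f(3) = -2*(13) - 2*(44) - 1*(-36) = -78; iterating: f(3)=-78, f(4)=86, f(5)=-29, f(6)=-36, f(7)=44, f(8)=13, f(9)=-78, f(10)=86, f(11)=-29; answer -29
Step 2: W1 = -29; c = -7; remainder = value at the root: 6*(-7)^4 - 6*(-7)^3 - 4*(-7)^2 - 2*(-7)^1 + 2 = (14406) + (2058) + (-196) + (14) + (2) = 16284; answer 16284
Step 3: W2 = 16284; d = 24304; 24304 = 2^4 * 7^2 * 31; sigma = (1 + 2 + 4 + 8 + 16) * (1 + 7 + 49) * (1 + 31) = 31 * 57 * 32 = 56544; answer 56544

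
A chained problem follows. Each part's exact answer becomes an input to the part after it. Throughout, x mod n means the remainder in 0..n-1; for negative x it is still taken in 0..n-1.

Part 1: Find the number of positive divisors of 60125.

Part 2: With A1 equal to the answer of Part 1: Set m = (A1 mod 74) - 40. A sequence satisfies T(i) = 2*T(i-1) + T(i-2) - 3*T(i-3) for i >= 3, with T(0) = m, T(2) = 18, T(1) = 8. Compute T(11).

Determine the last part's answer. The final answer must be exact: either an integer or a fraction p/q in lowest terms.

8702

Part 1: 60125 = 5^3 * 13 * 37; number of divisors = (3+1) * (1+1) * (1+1) = 16; answer 16
Part 2: A1 = 16; m = -24; T(3) = 2*(18) + 1*(8) - 3*(-24) = 116; iterating: T(3)=116, T(4)=226, T(5)=514, T(6)=906, T(7)=1648, T(8)=2660, T(9)=4250, T(10)=6216, T(11)=8702; answer 8702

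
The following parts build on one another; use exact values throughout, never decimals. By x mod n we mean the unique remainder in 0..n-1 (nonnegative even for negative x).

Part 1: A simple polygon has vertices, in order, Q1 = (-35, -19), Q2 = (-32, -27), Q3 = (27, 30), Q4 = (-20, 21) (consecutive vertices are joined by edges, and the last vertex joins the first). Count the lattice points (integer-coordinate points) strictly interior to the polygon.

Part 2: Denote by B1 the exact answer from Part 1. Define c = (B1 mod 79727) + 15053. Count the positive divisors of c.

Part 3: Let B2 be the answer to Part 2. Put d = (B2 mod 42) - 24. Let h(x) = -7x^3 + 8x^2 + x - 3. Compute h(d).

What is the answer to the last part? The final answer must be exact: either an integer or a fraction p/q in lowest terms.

Part 1: cross terms: (-35*-27 - -32*-19)=337, (-32*30 - 27*-27)=-231, (27*21 - -20*30)=1167, (-20*-19 - -35*21)=1115; twice the area = |2388| = 2388; area = 1194; boundary points = 1 + 1 + 1 + 5 = 8; strictly interior points = area - boundary/2 + 1 = 1191; answer 1191
Part 2: B1 = 1191; c = 16244; 16244 = 2^2 * 31 * 131; number of divisors = (2+1) * (1+1) * (1+1) = 12; answer 12
Part 3: B2 = 12; d = -12; -7*(-12)^3 + 8*(-12)^2 + 1*(-12)^1 - 3 = (12096) + (1152) + (-12) + (-3) = 13233; answer 13233

13233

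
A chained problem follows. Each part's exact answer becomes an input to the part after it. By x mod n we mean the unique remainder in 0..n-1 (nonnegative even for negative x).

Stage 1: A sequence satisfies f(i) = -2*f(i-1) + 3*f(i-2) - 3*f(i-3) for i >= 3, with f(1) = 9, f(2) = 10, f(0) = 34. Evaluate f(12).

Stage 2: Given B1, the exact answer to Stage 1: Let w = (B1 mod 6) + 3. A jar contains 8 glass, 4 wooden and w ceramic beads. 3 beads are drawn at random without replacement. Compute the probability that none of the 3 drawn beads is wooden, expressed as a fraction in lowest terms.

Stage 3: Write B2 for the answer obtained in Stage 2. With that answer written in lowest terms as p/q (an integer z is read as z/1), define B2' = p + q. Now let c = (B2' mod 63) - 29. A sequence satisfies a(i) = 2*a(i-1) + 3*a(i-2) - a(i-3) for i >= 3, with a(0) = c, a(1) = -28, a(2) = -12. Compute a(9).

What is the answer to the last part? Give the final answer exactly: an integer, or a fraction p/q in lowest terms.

Stage 1: f(3) = -2*(10) + 3*(9) - 3*(34) = -95; iterating: f(3)=-95, f(4)=193, f(5)=-701, f(6)=2266, f(7)=-7214, f(8)=23329, f(9)=-75098, f(10)=241825, f(11)=-778931, f(12)=2508631; answer 2508631
Stage 2: B1 = 2508631; w = 4; total draws C(16,3) = 560; favorable C(12,3) = 220; P = 11/28; answer 11/28
Stage 3: B2 = 11/28; threaded value p + q = 39; c = 10; a(3) = 2*(-12) + 3*(-28) - 1*(10) = -118; iterating: a(3)=-118, a(4)=-244, a(5)=-830, a(6)=-2274, a(7)=-6794, a(8)=-19580, a(9)=-57268; answer -57268

-57268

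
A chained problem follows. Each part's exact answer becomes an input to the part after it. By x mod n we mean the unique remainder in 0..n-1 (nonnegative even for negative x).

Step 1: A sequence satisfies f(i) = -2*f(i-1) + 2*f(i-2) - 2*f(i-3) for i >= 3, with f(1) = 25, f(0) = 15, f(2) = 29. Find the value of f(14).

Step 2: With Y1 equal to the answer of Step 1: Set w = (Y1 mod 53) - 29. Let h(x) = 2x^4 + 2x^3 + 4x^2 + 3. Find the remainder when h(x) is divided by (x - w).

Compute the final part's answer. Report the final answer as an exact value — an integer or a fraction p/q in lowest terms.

Step 1: f(3) = -2*(29) + 2*(25) - 2*(15) = -38; iterating: f(3)=-38, f(4)=84, f(5)=-302, f(6)=848, f(7)=-2468, f(8)=7236, f(9)=-21104, f(10)=61616, f(11)=-179912, f(12)=525264, f(13)=-1533584, f(14)=4477520; answer 4477520
Step 2: Y1 = 4477520; w = -2; remainder = value at the root: 2*(-2)^4 + 2*(-2)^3 + 4*(-2)^2 + 3 = (32) + (-16) + (16) + (3) = 35; answer 35

35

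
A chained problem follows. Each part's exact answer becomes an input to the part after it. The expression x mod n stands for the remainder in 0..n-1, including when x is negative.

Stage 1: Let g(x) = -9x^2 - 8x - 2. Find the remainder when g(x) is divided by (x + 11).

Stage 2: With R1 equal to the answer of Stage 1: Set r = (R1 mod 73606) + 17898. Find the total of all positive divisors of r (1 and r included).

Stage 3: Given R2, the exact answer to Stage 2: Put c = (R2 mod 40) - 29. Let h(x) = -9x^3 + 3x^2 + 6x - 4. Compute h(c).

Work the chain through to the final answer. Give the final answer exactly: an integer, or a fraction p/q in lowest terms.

Stage 1: remainder = value at the root: -9*(-11)^2 - 8*(-11)^1 - 2 = (-1089) + (88) + (-2) = -1003; answer -1003
Stage 2: R1 = -1003; r = 90501; 90501 = 3 * 97 * 311; sigma = (1 + 3) * (1 + 97) * (1 + 311) = 4 * 98 * 312 = 122304; answer 122304
Stage 3: R2 = 122304; c = -5; -9*(-5)^3 + 3*(-5)^2 + 6*(-5)^1 - 4 = (1125) + (75) + (-30) + (-4) = 1166; answer 1166

1166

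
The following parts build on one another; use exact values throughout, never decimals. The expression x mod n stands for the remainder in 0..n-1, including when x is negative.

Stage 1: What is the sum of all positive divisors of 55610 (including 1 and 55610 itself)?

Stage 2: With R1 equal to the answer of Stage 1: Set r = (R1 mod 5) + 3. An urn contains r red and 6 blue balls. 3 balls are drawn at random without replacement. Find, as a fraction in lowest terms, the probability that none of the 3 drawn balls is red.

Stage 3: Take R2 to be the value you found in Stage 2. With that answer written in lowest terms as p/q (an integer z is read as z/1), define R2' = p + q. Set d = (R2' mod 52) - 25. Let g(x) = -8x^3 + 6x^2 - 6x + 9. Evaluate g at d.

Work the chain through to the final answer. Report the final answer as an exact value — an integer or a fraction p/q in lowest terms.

Stage 1: 55610 = 2 * 5 * 67 * 83; sigma = (1 + 2) * (1 + 5) * (1 + 67) * (1 + 83) = 3 * 6 * 68 * 84 = 102816; answer 102816
Stage 2: R1 = 102816; r = 4; total draws C(10,3) = 120; favorable C(6,3) = 20; P = 1/6; answer 1/6
Stage 3: R2 = 1/6; threaded value p + q = 7; d = -18; -8*(-18)^3 + 6*(-18)^2 - 6*(-18)^1 + 9 = (46656) + (1944) + (108) + (9) = 48717; answer 48717

48717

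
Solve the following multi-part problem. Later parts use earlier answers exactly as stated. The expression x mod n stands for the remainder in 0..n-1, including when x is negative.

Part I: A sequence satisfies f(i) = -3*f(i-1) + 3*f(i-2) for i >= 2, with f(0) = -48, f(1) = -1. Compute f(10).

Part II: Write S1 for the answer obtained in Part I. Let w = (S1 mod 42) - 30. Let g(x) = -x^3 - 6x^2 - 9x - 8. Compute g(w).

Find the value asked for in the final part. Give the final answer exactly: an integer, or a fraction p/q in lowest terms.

Part I: f(2) = -3*(-1) + 3*(-48) = -141; iterating: f(2)=-141, f(3)=420, f(4)=-1683, f(5)=6309, f(6)=-23976, f(7)=90855, f(8)=-344493, f(9)=1306044, f(10)=-4951611; answer -4951611
Part II: S1 = -4951611; w = -9; -1*(-9)^3 - 6*(-9)^2 - 9*(-9)^1 - 8 = (729) + (-486) + (81) + (-8) = 316; answer 316

316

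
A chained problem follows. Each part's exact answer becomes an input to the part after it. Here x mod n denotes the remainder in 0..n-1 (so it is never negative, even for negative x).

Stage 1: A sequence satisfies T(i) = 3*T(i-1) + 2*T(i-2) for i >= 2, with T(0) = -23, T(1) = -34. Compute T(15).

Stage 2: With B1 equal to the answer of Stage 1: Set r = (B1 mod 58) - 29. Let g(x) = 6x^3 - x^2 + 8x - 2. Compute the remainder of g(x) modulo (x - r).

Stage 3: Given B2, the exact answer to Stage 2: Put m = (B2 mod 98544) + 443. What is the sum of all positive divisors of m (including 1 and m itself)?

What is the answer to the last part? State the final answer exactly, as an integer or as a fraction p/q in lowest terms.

Stage 1: T(2) = 3*(-34) + 2*(-23) = -148; iterating: T(2)=-148, T(3)=-512, T(4)=-1832, T(5)=-6520, T(6)=-23224, T(7)=-82712, T(8)=-294584, T(9)=-1049176, T(10)=-3736696, T(11)=-13308440, T(12)=-47398712, T(13)=-168813016, T(14)=-601236472, T(15)=-2141335448; answer -2141335448
Stage 2: B1 = -2141335448; r = -11; remainder = value at the root: 6*(-11)^3 - 1*(-11)^2 + 8*(-11)^1 - 2 = (-7986) + (-121) + (-88) + (-2) = -8197; answer -8197
Stage 3: B2 = -8197; m = 90790; 90790 = 2 * 5 * 7 * 1297; sigma = (1 + 2) * (1 + 5) * (1 + 7) * (1 + 1297) = 3 * 6 * 8 * 1298 = 186912; answer 186912

186912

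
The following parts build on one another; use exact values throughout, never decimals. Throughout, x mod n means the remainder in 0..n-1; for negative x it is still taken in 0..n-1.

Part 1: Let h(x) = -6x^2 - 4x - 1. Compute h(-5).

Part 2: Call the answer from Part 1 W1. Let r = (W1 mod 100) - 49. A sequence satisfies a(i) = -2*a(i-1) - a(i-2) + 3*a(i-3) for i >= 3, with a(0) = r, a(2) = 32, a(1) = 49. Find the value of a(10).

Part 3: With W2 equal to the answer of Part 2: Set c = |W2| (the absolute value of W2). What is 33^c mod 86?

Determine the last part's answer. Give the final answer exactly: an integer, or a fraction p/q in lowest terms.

Part 1: -6*(-5)^2 - 4*(-5)^1 - 1 = (-150) + (20) + (-1) = -131; answer -131
Part 2: W1 = -131; r = 20; a(3) = -2*(32) - 1*(49) + 3*(20) = -53; iterating: a(3)=-53, a(4)=221, a(5)=-293, a(6)=206, a(7)=544, a(8)=-2173, a(9)=4420, a(10)=-5035; answer -5035
Part 3: W2 = -5035; c = 5035; squarings mod 86: 33^1=33, 33^2=57, 33^4=67, 33^8=17, 33^16=31, 33^32=15, 33^64=53, 33^128=57, 33^256=67, 33^512=17, 33^1024=31, 33^2048=15, 33^4096=53; 33^5035 = 33^1 * 33^2 * 33^8 * 33^32 * 33^128 * 33^256 * 33^512 * 33^4096 = 55 (mod 86); answer 55

55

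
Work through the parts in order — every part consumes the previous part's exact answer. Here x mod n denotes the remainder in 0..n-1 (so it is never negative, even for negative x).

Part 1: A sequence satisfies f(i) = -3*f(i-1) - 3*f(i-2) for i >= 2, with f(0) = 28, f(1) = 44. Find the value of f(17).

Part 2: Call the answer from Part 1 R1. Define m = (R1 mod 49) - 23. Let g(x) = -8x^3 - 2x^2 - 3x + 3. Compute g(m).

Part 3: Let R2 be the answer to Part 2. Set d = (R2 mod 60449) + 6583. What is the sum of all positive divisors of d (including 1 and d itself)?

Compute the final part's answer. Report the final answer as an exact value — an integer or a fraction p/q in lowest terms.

29022

Part 1: f(2) = -3*(44) - 3*(28) = -216; iterating: f(2)=-216, f(3)=516, f(4)=-900, f(5)=1152, f(6)=-756, f(7)=-1188, f(8)=5832, f(9)=-13932, f(10)=24300, f(11)=-31104, f(12)=20412, f(13)=32076, f(14)=-157464, f(15)=376164, f(16)=-656100, f(17)=839808; answer 839808
Part 2: R1 = 839808; m = 23; -8*(23)^3 - 2*(23)^2 - 3*(23)^1 + 3 = (-97336) + (-1058) + (-69) + (3) = -98460; answer -98460
Part 3: R2 = -98460; d = 29021; 29021 is prime, so its only divisors are 1 and 29021; sigma = 1 + 29021 = 29022; answer 29022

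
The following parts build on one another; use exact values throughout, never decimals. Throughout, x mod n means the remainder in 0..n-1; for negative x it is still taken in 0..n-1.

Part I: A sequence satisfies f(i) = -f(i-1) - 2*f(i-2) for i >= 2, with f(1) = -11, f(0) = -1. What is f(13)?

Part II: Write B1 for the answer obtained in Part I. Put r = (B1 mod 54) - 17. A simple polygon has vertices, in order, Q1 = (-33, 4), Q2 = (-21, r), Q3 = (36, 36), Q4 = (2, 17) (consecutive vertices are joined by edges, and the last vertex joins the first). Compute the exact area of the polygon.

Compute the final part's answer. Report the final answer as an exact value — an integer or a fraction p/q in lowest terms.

391/2

Part I: f(2) = -1*(-11) - 2*(-1) = 13; iterating: f(2)=13, f(3)=9, f(4)=-35, f(5)=17, f(6)=53, f(7)=-87, f(8)=-19, f(9)=193, f(10)=-155, f(11)=-231, f(12)=541, f(13)=-79; answer -79
Part II: B1 = -79; r = 12; cross terms: (-33*12 - -21*4)=-312, (-21*36 - 36*12)=-1188, (36*17 - 2*36)=540, (2*4 - -33*17)=569; twice the area = |-391| = 391; area = 391/2; answer 391/2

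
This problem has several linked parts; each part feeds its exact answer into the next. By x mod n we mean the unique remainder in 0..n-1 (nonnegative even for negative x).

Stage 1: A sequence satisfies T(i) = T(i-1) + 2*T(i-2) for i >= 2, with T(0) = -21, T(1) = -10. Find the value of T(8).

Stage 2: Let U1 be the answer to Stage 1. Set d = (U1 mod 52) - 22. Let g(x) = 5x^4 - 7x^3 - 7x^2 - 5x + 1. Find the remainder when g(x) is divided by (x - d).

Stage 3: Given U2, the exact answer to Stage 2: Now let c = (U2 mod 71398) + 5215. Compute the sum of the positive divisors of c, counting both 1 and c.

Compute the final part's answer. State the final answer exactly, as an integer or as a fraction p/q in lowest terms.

44352

Stage 1: T(2) = 1*(-10) + 2*(-21) = -52; iterating: T(2)=-52, T(3)=-72, T(4)=-176, T(5)=-320, T(6)=-672, T(7)=-1312, T(8)=-2656; answer -2656
Stage 2: U1 = -2656; d = 26; remainder = value at the root: 5*(26)^4 - 7*(26)^3 - 7*(26)^2 - 5*(26)^1 + 1 = (2284880) + (-123032) + (-4732) + (-130) + (1) = 2156987; answer 2156987
Stage 3: U2 = 2156987; c = 20262; 20262 = 2 * 3 * 11 * 307; sigma = (1 + 2) * (1 + 3) * (1 + 11) * (1 + 307) = 3 * 4 * 12 * 308 = 44352; answer 44352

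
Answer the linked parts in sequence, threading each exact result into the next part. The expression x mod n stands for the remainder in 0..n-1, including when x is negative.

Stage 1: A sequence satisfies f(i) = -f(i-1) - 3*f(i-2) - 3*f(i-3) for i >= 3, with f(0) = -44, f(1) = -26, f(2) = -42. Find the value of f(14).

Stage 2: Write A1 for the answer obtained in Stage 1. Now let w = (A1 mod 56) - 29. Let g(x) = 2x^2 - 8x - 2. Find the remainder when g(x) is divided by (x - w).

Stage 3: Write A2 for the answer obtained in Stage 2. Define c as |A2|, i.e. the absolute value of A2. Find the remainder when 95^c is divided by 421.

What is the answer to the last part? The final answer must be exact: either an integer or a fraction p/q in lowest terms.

Stage 1: f(3) = -1*(-42) - 3*(-26) - 3*(-44) = 252; iterating: f(3)=252, f(4)=-48, f(5)=-582, f(6)=-30, f(7)=1920, f(8)=-84, f(9)=-5586, f(10)=78, f(11)=16932, f(12)=-408, f(13)=-50622, f(14)=1050; answer 1050
Stage 2: A1 = 1050; w = 13; remainder = value at the root: 2*(13)^2 - 8*(13)^1 - 2 = (338) + (-104) + (-2) = 232; answer 232
Stage 3: A2 = 232; c = 232; squarings mod 421: 95^1=95, 95^2=184, 95^4=176, 95^8=243, 95^16=109, 95^32=93, 95^64=229, 95^128=237; 95^232 = 95^8 * 95^32 * 95^64 * 95^128 = 229 (mod 421); answer 229

229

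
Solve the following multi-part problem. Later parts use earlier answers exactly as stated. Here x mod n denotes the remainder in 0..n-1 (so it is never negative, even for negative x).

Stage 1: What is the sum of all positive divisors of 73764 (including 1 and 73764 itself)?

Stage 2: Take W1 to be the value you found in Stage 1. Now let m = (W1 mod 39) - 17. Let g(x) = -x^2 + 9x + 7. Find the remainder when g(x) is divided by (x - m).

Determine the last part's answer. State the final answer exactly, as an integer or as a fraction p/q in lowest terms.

Stage 1: 73764 = 2^2 * 3^3 * 683; sigma = (1 + 2 + 4) * (1 + 3 + 9 + 27) * (1 + 683) = 7 * 40 * 684 = 191520; answer 191520
Stage 2: W1 = 191520; m = 13; remainder = value at the root: -1*(13)^2 + 9*(13)^1 + 7 = (-169) + (117) + (7) = -45; answer -45

-45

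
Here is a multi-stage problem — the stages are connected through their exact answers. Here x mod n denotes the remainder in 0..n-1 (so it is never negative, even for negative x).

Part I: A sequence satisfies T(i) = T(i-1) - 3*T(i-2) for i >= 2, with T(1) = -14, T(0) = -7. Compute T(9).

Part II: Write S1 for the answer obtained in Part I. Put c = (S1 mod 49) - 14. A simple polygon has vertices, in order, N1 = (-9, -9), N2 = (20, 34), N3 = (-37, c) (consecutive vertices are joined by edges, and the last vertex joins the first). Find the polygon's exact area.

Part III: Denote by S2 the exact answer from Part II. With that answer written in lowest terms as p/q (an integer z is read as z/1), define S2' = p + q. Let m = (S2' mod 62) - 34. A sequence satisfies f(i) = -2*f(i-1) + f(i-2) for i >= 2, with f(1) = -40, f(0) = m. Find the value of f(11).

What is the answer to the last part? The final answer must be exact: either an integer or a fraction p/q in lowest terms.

-177324

Part I: T(2) = 1*(-14) - 3*(-7) = 7; iterating: T(2)=7, T(3)=49, T(4)=28, T(5)=-119, T(6)=-203, T(7)=154, T(8)=763, T(9)=301; answer 301
Part II: S1 = 301; c = -7; cross terms: (-9*34 - 20*-9)=-126, (20*-7 - -37*34)=1118, (-37*-9 - -9*-7)=270; twice the area = |1262| = 1262; area = 631; answer 631
Part III: S2 = 631; threaded value p + q = 632; m = -22; f(2) = -2*(-40) + 1*(-22) = 58; iterating: f(2)=58, f(3)=-156, f(4)=370, f(5)=-896, f(6)=2162, f(7)=-5220, f(8)=12602, f(9)=-30424, f(10)=73450, f(11)=-177324; answer -177324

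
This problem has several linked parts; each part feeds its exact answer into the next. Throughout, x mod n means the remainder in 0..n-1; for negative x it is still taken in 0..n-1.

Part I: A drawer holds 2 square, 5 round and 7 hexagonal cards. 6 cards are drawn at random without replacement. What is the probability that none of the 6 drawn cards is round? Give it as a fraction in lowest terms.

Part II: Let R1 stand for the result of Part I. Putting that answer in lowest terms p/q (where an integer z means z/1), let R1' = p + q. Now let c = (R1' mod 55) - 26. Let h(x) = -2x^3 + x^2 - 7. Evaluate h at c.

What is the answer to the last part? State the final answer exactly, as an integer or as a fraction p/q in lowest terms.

-2548

Part I: total draws C(14,6) = 3003; favorable C(9,6) = 84; P = 4/143; answer 4/143
Part II: R1 = 4/143; threaded value p + q = 147; c = 11; -2*(11)^3 + 1*(11)^2 - 7 = (-2662) + (121) + (-7) = -2548; answer -2548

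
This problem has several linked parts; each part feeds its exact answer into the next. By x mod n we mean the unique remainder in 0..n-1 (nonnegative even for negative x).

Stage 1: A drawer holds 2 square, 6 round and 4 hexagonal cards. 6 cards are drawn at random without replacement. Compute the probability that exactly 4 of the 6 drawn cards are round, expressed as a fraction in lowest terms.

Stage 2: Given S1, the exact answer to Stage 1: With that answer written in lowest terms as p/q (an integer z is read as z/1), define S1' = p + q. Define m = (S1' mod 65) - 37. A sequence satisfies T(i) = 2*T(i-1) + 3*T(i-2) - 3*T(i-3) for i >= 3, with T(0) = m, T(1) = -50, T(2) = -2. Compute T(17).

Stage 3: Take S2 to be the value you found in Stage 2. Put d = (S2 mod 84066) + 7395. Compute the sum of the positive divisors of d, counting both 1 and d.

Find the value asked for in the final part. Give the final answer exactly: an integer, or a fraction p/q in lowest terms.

66432

Stage 1: total draws C(12,6) = 924; favorable C(6,4)*C(6,2) = 225; P = 75/308; answer 75/308
Stage 2: S1 = 75/308; threaded value p + q = 383; m = 21; T(3) = 2*(-2) + 3*(-50) - 3*(21) = -217; iterating: T(3)=-217, T(4)=-290, T(5)=-1225, T(6)=-2669, T(7)=-8143, T(8)=-20618, T(9)=-57658, T(10)=-152741, T(11)=-416602, T(12)=-1118453, T(13)=-3028489, T(14)=-8162531, T(15)=-22055170, T(16)=-59512466, T(17)=-160702849; answer -160702849
Stage 3: S2 = -160702849; d = 38738; 38738 = 2 * 7 * 2767; sigma = (1 + 2) * (1 + 7) * (1 + 2767) = 3 * 8 * 2768 = 66432; answer 66432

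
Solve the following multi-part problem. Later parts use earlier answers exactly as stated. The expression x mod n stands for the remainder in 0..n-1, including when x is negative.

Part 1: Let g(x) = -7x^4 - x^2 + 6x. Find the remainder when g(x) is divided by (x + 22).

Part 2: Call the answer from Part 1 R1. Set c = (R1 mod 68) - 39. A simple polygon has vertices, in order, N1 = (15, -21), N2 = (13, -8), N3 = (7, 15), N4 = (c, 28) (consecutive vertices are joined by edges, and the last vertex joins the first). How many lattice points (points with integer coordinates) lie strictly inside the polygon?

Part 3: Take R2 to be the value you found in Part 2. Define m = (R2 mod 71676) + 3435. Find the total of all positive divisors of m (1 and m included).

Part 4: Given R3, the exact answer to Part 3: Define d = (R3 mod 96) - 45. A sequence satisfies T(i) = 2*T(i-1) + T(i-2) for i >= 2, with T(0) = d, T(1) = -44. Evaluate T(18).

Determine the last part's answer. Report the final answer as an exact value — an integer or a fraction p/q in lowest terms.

-171896245

Part 1: remainder = value at the root: -7*(-22)^4 - 1*(-22)^2 + 6*(-22)^1 = (-1639792) + (-484) + (-132) = -1640408; answer -1640408
Part 2: R1 = -1640408; c = -15; cross terms: (15*-8 - 13*-21)=153, (13*15 - 7*-8)=251, (7*28 - -15*15)=421, (-15*-21 - 15*28)=-105; twice the area = |720| = 720; area = 360; boundary points = 1 + 1 + 1 + 1 = 4; strictly interior points = area - boundary/2 + 1 = 359; answer 359
Part 3: R2 = 359; m = 3794; 3794 = 2 * 7 * 271; sigma = (1 + 2) * (1 + 7) * (1 + 271) = 3 * 8 * 272 = 6528; answer 6528
Part 4: R3 = 6528; d = -45; T(2) = 2*(-44) + 1*(-45) = -133; iterating: T(2)=-133, T(3)=-310, T(4)=-753, T(5)=-1816, T(6)=-4385, T(7)=-10586, T(8)=-25557, T(9)=-61700, T(10)=-148957, T(11)=-359614, T(12)=-868185, T(13)=-2095984, T(14)=-5060153, T(15)=-12216290, T(16)=-29492733, T(17)=-71201756, T(18)=-171896245; answer -171896245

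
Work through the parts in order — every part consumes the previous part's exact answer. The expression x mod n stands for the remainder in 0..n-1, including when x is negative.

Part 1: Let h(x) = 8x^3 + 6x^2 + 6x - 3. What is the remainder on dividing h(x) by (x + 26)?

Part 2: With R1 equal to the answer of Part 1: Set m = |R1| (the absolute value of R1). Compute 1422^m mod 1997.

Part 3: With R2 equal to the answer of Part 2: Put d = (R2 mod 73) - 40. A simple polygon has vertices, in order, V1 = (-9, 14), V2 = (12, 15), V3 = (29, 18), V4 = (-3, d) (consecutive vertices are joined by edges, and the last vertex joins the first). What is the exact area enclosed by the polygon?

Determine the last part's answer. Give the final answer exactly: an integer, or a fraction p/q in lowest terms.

Part 1: remainder = value at the root: 8*(-26)^3 + 6*(-26)^2 + 6*(-26)^1 - 3 = (-140608) + (4056) + (-156) + (-3) = -136711; answer -136711
Part 2: R1 = -136711; m = 136711; squarings mod 1997: 1422^1=1422, 1422^2=1120, 1422^4=284, 1422^8=776, 1422^16=1079, 1422^32=1987, 1422^64=100, 1422^128=15, 1422^256=225, 1422^512=700, 1422^1024=735, 1422^2048=1035, 1422^4096=833, 1422^8192=930, 1422^16384=199, 1422^32768=1658, 1422^65536=1092, 1422^131072=255; 1422^136711 = 1422^1 * 1422^2 * 1422^4 * 1422^512 * 1422^1024 * 1422^4096 * 1422^131072 = 863 (mod 1997); answer 863
Part 3: R2 = 863; d = 20; cross terms: (-9*15 - 12*14)=-303, (12*18 - 29*15)=-219, (29*20 - -3*18)=634, (-3*14 - -9*20)=138; twice the area = |250| = 250; area = 125; answer 125

125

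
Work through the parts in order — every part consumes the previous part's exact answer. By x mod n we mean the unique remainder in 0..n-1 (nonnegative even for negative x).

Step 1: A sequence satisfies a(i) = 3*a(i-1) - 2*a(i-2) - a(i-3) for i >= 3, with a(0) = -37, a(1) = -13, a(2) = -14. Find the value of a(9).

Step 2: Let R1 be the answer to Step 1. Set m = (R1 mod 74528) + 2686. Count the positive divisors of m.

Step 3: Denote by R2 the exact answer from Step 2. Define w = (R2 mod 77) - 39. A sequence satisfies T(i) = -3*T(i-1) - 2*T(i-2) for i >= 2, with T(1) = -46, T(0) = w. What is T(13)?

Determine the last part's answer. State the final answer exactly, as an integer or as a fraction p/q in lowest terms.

-499636

Step 1: a(3) = 3*(-14) - 2*(-13) - 1*(-37) = 21; iterating: a(3)=21, a(4)=104, a(5)=284, a(6)=623, a(7)=1197, a(8)=2061, a(9)=3166; answer 3166
Step 2: R1 = 3166; m = 5852; 5852 = 2^2 * 7 * 11 * 19; number of divisors = (2+1) * (1+1) * (1+1) * (1+1) = 24; answer 24
Step 3: R2 = 24; w = -15; T(2) = -3*(-46) - 2*(-15) = 168; iterating: T(2)=168, T(3)=-412, T(4)=900, T(5)=-1876, T(6)=3828, T(7)=-7732, T(8)=15540, T(9)=-31156, T(10)=62388, T(11)=-124852, T(12)=249780, T(13)=-499636; answer -499636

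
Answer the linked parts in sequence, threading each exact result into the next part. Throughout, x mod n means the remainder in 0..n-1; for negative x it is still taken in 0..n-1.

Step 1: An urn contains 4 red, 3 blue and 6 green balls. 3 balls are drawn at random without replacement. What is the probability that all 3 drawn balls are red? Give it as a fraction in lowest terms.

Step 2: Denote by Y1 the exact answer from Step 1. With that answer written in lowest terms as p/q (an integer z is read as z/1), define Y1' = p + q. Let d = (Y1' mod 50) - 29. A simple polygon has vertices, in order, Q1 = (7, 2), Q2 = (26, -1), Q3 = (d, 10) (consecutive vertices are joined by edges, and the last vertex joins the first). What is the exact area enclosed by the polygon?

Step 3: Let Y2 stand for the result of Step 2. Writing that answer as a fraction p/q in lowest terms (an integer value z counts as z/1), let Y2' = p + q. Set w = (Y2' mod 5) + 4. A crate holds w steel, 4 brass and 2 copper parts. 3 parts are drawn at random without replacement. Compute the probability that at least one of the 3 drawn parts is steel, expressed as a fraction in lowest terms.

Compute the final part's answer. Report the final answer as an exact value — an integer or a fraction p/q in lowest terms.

29/33

Step 1: total draws C(13,3) = 286; favorable C(4,3) = 4; P = 2/143; answer 2/143
Step 2: Y1 = 2/143; threaded value p + q = 145; d = 16; cross terms: (7*-1 - 26*2)=-59, (26*10 - 16*-1)=276, (16*2 - 7*10)=-38; twice the area = |179| = 179; area = 179/2; answer 179/2
Step 3: Y2 = 179/2; threaded value p + q = 181; w = 5; total draws C(11,3) = 165; complement C(6,3) = 20; favorable 165 - 20 = 145; P = 29/33; answer 29/33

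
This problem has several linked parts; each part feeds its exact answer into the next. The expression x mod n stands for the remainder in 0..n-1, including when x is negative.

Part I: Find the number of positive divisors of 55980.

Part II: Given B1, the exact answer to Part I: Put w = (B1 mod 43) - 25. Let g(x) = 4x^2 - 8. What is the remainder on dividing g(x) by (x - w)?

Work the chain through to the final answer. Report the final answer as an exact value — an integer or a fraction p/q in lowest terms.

Part I: 55980 = 2^2 * 3^2 * 5 * 311; number of divisors = (2+1) * (2+1) * (1+1) * (1+1) = 36; answer 36
Part II: B1 = 36; w = 11; remainder = value at the root: 4*(11)^2 - 8 = (484) + (-8) = 476; answer 476

476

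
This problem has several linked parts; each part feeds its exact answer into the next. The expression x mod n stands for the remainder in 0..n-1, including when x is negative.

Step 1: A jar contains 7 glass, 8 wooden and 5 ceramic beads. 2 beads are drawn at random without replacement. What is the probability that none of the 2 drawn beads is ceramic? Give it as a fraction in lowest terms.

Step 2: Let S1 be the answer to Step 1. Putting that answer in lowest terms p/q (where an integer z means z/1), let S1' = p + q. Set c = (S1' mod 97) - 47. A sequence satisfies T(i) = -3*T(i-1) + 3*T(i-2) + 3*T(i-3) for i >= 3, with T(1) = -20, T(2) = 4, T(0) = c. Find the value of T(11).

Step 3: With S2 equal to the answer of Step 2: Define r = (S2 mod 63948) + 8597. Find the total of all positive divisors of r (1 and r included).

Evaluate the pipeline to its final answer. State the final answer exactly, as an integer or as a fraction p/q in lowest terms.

Step 1: total draws C(20,2) = 190; favorable C(15,2) = 105; P = 21/38; answer 21/38
Step 2: S1 = 21/38; threaded value p + q = 59; c = 12; T(3) = -3*(4) + 3*(-20) + 3*(12) = -36; iterating: T(3)=-36, T(4)=60, T(5)=-276, T(6)=900, T(7)=-3348, T(8)=11916, T(9)=-43092, T(10)=154980, T(11)=-558468; answer -558468
Step 3: S2 = -558468; r = 25661; 25661 = 67 * 383; sigma = (1 + 67) * (1 + 383) = 68 * 384 = 26112; answer 26112

26112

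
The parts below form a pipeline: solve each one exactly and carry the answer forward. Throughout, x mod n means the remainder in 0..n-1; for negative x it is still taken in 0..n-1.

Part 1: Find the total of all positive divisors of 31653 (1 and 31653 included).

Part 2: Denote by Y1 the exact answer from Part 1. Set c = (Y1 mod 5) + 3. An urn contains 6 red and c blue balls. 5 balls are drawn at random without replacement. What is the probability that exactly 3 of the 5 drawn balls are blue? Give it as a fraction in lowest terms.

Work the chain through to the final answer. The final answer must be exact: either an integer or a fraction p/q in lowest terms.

Part 1: 31653 = 3^2 * 3517; sigma = (1 + 3 + 9) * (1 + 3517) = 13 * 3518 = 45734; answer 45734
Part 2: Y1 = 45734; c = 7; total draws C(13,5) = 1287; favorable C(7,3)*C(6,2) = 525; P = 175/429; answer 175/429

175/429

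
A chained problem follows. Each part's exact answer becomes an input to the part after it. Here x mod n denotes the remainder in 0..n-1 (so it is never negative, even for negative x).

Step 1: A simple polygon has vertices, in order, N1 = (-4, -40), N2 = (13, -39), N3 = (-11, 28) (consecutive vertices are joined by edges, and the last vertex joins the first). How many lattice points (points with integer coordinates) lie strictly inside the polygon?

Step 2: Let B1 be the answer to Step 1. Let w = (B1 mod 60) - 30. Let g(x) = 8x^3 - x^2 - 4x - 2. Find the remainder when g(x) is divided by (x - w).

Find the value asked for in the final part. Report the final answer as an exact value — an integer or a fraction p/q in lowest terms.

Step 1: cross terms: (-4*-39 - 13*-40)=676, (13*28 - -11*-39)=-65, (-11*-40 - -4*28)=552; twice the area = |1163| = 1163; area = 1163/2; boundary points = 1 + 1 + 1 = 3; strictly interior points = area - boundary/2 + 1 = 581; answer 581
Step 2: B1 = 581; w = 11; remainder = value at the root: 8*(11)^3 - 1*(11)^2 - 4*(11)^1 - 2 = (10648) + (-121) + (-44) + (-2) = 10481; answer 10481

10481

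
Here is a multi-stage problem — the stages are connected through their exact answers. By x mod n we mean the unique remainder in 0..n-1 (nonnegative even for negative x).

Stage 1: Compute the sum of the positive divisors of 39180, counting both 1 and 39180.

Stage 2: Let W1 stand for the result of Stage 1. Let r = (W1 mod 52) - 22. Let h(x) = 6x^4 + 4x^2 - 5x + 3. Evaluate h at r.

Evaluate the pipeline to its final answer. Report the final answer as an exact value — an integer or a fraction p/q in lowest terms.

Stage 1: 39180 = 2^2 * 3 * 5 * 653; sigma = (1 + 2 + 4) * (1 + 3) * (1 + 5) * (1 + 653) = 7 * 4 * 6 * 654 = 109872; answer 109872
Stage 2: W1 = 109872; r = 26; 6*(26)^4 + 4*(26)^2 - 5*(26)^1 + 3 = (2741856) + (2704) + (-130) + (3) = 2744433; answer 2744433

2744433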